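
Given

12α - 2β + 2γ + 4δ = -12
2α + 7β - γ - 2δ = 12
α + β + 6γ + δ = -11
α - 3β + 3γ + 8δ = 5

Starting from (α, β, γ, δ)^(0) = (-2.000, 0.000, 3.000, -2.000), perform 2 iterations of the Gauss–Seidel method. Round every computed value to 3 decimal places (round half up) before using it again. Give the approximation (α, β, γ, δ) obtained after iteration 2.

(-1.098, 2.371, -2.384, 2.545)

Iteration 1:
  α = (-12 - (-2)·0.000 - (2)·3.000 - (4)·-2.000) / (12) = -0.833
  β = (12 - (2)·-0.833 - (-1)·3.000 - (-2)·-2.000) / (7) = 1.809
  γ = (-11 - (1)·-0.833 - (1)·1.809 - (1)·-2.000) / (6) = -1.663
  δ = (5 - (1)·-0.833 - (-3)·1.809 - (3)·-1.663) / (8) = 2.031
Iteration 2:
  α = (-12 - (-2)·1.809 - (2)·-1.663 - (4)·2.031) / (12) = -1.098
  β = (12 - (2)·-1.098 - (-1)·-1.663 - (-2)·2.031) / (7) = 2.371
  γ = (-11 - (1)·-1.098 - (1)·2.371 - (1)·2.031) / (6) = -2.384
  δ = (5 - (1)·-1.098 - (-3)·2.371 - (3)·-2.384) / (8) = 2.545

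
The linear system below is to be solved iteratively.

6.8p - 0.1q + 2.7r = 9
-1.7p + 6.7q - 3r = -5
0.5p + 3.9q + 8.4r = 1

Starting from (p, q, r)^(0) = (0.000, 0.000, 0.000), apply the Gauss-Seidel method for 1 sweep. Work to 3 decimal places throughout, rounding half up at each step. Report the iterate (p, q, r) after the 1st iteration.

Iteration 1:
  p = (9 - (-0.1)·0.000 - (2.7)·0.000) / (6.8) = 1.324
  q = (-5 - (-1.7)·1.324 - (-3)·0.000) / (6.7) = -0.410
  r = (1 - (0.5)·1.324 - (3.9)·-0.410) / (8.4) = 0.231

(1.324, -0.410, 0.231)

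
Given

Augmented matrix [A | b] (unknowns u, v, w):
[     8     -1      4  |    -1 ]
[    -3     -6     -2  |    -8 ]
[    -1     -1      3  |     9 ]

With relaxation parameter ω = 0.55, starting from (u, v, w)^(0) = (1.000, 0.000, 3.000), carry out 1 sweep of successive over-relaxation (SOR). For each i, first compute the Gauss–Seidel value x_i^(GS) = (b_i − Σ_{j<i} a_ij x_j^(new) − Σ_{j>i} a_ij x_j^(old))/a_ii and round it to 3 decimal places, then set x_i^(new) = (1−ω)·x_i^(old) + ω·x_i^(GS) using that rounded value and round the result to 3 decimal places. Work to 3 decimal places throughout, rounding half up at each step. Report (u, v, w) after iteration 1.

Iteration 1:
  u: GS value = (-1 - (-1)·0.000 - (4)·3.000) / (8) = -1.625;  u ← (1−ω)·1.000 + ω·-1.625 = -0.444
  v: GS value = (-8 - (-3)·-0.444 - (-2)·3.000) / (-6) = 0.555;  v ← (1−ω)·0.000 + ω·0.555 = 0.305
  w: GS value = (9 - (-1)·-0.444 - (-1)·0.305) / (3) = 2.954;  w ← (1−ω)·3.000 + ω·2.954 = 2.975

(-0.444, 0.305, 2.975)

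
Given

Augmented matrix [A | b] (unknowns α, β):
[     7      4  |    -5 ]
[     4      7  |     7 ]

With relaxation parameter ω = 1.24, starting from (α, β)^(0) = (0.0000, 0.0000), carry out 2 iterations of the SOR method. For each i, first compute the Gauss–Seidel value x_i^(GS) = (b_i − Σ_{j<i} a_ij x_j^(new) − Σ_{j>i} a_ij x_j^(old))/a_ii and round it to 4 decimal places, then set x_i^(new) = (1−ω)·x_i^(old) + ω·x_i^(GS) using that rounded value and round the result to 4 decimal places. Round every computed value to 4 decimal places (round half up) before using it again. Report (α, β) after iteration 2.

Iteration 1:
  α: GS value = (-5 - (4)·0.0000) / (7) = -0.7143;  α ← (1−ω)·0.0000 + ω·-0.7143 = -0.8857
  β: GS value = (7 - (4)·-0.8857) / (7) = 1.5061;  β ← (1−ω)·0.0000 + ω·1.5061 = 1.8676
Iteration 2:
  α: GS value = (-5 - (4)·1.8676) / (7) = -1.7815;  α ← (1−ω)·-0.8857 + ω·-1.7815 = -1.9965
  β: GS value = (7 - (4)·-1.9965) / (7) = 2.1409;  β ← (1−ω)·1.8676 + ω·2.1409 = 2.2065

(-1.9965, 2.2065)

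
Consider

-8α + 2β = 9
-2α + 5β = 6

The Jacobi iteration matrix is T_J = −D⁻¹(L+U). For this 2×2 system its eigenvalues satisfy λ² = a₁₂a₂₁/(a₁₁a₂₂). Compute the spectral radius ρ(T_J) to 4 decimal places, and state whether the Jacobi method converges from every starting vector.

0.3162

a₁₂a₂₁/(a₁₁a₂₂) = (2)·(-2) / ((-8)·(5)) = 0.100000
ρ = √|0.100000| = √0.100000 = 0.3162
ρ < 1, so Jacobi converges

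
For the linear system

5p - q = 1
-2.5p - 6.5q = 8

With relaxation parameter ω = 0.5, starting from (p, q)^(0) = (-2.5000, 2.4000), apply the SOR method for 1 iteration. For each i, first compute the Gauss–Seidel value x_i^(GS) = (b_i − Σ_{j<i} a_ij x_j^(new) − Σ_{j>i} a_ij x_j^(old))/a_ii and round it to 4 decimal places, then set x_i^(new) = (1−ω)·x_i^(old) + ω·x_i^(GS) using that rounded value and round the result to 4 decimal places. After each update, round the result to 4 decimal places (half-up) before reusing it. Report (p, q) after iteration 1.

Iteration 1:
  p: GS value = (1 - (-1)·2.4000) / (5) = 0.6800;  p ← (1−ω)·-2.5000 + ω·0.6800 = -0.9100
  q: GS value = (8 - (-2.5)·-0.9100) / (-6.5) = -0.8808;  q ← (1−ω)·2.4000 + ω·-0.8808 = 0.7596

(-0.9100, 0.7596)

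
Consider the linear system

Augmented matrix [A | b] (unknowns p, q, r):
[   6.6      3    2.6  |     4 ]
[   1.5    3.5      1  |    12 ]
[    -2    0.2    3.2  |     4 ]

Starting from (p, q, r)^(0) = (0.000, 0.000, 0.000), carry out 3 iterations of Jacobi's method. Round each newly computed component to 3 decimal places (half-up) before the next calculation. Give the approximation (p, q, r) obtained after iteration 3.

Iteration 1:
  p = (4 - (3)·0.000 - (2.6)·0.000) / (6.6) = 0.606
  q = (12 - (1.5)·0.000 - (1)·0.000) / (3.5) = 3.429
  r = (4 - (-2)·0.000 - (0.2)·0.000) / (3.2) = 1.250
Iteration 2:
  p = (4 - (3)·3.429 - (2.6)·1.250) / (6.6) = -1.445
  q = (12 - (1.5)·0.606 - (1)·1.250) / (3.5) = 2.812
  r = (4 - (-2)·0.606 - (0.2)·3.429) / (3.2) = 1.414
Iteration 3:
  p = (4 - (3)·2.812 - (2.6)·1.414) / (6.6) = -1.229
  q = (12 - (1.5)·-1.445 - (1)·1.414) / (3.5) = 3.644
  r = (4 - (-2)·-1.445 - (0.2)·2.812) / (3.2) = 0.171

(-1.229, 3.644, 0.171)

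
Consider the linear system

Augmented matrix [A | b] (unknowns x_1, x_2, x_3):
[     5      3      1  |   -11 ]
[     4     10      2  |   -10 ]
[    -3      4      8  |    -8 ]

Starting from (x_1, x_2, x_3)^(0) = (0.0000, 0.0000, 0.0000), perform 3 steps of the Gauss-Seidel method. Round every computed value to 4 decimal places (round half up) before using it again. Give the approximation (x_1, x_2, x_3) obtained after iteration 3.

Iteration 1:
  x_1 = (-11 - (3)·0.0000 - (1)·0.0000) / (5) = -2.2000
  x_2 = (-10 - (4)·-2.2000 - (2)·0.0000) / (10) = -0.1200
  x_3 = (-8 - (-3)·-2.2000 - (4)·-0.1200) / (8) = -1.7650
Iteration 2:
  x_1 = (-11 - (3)·-0.1200 - (1)·-1.7650) / (5) = -1.7750
  x_2 = (-10 - (4)·-1.7750 - (2)·-1.7650) / (10) = 0.0630
  x_3 = (-8 - (-3)·-1.7750 - (4)·0.0630) / (8) = -1.6971
Iteration 3:
  x_1 = (-11 - (3)·0.0630 - (1)·-1.6971) / (5) = -1.8984
  x_2 = (-10 - (4)·-1.8984 - (2)·-1.6971) / (10) = 0.0988
  x_3 = (-8 - (-3)·-1.8984 - (4)·0.0988) / (8) = -1.7613

(-1.8984, 0.0988, -1.7613)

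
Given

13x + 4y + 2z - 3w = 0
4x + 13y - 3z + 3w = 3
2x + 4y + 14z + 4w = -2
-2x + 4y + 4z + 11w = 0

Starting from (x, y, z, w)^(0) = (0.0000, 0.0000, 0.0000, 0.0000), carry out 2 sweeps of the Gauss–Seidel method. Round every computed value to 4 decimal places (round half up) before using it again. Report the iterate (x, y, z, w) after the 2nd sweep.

(-0.0407, 0.1970, -0.1910, -0.0096)

Iteration 1:
  x = (0 - (4)·0.0000 - (2)·0.0000 - (-3)·0.0000) / (13) = 0.0000
  y = (3 - (4)·0.0000 - (-3)·0.0000 - (3)·0.0000) / (13) = 0.2308
  z = (-2 - (2)·0.0000 - (4)·0.2308 - (4)·0.0000) / (14) = -0.2088
  w = (0 - (-2)·0.0000 - (4)·0.2308 - (4)·-0.2088) / (11) = -0.0080
Iteration 2:
  x = (0 - (4)·0.2308 - (2)·-0.2088 - (-3)·-0.0080) / (13) = -0.0407
  y = (3 - (4)·-0.0407 - (-3)·-0.2088 - (3)·-0.0080) / (13) = 0.1970
  z = (-2 - (2)·-0.0407 - (4)·0.1970 - (4)·-0.0080) / (14) = -0.1910
  w = (0 - (-2)·-0.0407 - (4)·0.1970 - (4)·-0.1910) / (11) = -0.0096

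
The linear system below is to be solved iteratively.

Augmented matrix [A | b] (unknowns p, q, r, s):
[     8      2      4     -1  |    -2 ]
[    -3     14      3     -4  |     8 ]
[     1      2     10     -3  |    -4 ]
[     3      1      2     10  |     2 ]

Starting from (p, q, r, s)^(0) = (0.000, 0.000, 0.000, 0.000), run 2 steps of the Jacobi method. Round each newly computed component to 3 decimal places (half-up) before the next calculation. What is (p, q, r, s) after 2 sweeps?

Iteration 1:
  p = (-2 - (2)·0.000 - (4)·0.000 - (-1)·0.000) / (8) = -0.250
  q = (8 - (-3)·0.000 - (3)·0.000 - (-4)·0.000) / (14) = 0.571
  r = (-4 - (1)·0.000 - (2)·0.000 - (-3)·0.000) / (10) = -0.400
  s = (2 - (3)·0.000 - (1)·0.000 - (2)·0.000) / (10) = 0.200
Iteration 2:
  p = (-2 - (2)·0.571 - (4)·-0.400 - (-1)·0.200) / (8) = -0.168
  q = (8 - (-3)·-0.250 - (3)·-0.400 - (-4)·0.200) / (14) = 0.661
  r = (-4 - (1)·-0.250 - (2)·0.571 - (-3)·0.200) / (10) = -0.429
  s = (2 - (3)·-0.250 - (1)·0.571 - (2)·-0.400) / (10) = 0.298

(-0.168, 0.661, -0.429, 0.298)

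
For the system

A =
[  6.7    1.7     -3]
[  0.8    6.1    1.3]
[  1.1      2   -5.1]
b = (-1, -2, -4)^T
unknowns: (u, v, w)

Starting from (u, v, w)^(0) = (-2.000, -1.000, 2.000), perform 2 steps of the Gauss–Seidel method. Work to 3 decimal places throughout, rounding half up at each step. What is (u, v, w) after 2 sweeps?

Iteration 1:
  u = (-1 - (1.7)·-1.000 - (-3)·2.000) / (6.7) = 1.000
  v = (-2 - (0.8)·1.000 - (1.3)·2.000) / (6.1) = -0.885
  w = (-4 - (1.1)·1.000 - (2)·-0.885) / (-5.1) = 0.653
Iteration 2:
  u = (-1 - (1.7)·-0.885 - (-3)·0.653) / (6.7) = 0.368
  v = (-2 - (0.8)·0.368 - (1.3)·0.653) / (6.1) = -0.515
  w = (-4 - (1.1)·0.368 - (2)·-0.515) / (-5.1) = 0.662

(0.368, -0.515, 0.662)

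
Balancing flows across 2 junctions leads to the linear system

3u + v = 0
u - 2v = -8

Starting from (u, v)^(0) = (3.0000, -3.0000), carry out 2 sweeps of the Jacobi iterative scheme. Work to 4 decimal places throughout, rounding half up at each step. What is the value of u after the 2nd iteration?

Iteration 1:
  u = (0 - (1)·-3.0000) / (3) = 1.0000
  v = (-8 - (1)·3.0000) / (-2) = 5.5000
Iteration 2:
  u = (0 - (1)·5.5000) / (3) = -1.8333
  v = (-8 - (1)·1.0000) / (-2) = 4.5000

-1.8333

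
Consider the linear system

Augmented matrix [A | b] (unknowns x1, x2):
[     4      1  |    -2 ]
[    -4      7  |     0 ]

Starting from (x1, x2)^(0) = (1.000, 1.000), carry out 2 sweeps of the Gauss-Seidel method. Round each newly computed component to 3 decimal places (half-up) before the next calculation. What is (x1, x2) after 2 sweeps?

Iteration 1:
  x1 = (-2 - (1)·1.000) / (4) = -0.750
  x2 = (0 - (-4)·-0.750) / (7) = -0.429
Iteration 2:
  x1 = (-2 - (1)·-0.429) / (4) = -0.393
  x2 = (0 - (-4)·-0.393) / (7) = -0.225

(-0.393, -0.225)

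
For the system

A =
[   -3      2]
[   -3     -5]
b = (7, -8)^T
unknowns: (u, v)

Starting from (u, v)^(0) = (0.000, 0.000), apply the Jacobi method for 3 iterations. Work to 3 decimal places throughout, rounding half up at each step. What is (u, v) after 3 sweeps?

Iteration 1:
  u = (7 - (2)·0.000) / (-3) = -2.333
  v = (-8 - (-3)·0.000) / (-5) = 1.600
Iteration 2:
  u = (7 - (2)·1.600) / (-3) = -1.267
  v = (-8 - (-3)·-2.333) / (-5) = 3.000
Iteration 3:
  u = (7 - (2)·3.000) / (-3) = -0.333
  v = (-8 - (-3)·-1.267) / (-5) = 2.360

(-0.333, 2.360)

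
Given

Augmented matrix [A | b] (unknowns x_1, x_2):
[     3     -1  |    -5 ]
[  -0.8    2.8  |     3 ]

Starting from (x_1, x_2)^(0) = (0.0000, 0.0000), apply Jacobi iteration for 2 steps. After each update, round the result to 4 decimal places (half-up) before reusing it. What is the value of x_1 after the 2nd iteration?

-1.3095

Iteration 1:
  x_1 = (-5 - (-1)·0.0000) / (3) = -1.6667
  x_2 = (3 - (-0.8)·0.0000) / (2.8) = 1.0714
Iteration 2:
  x_1 = (-5 - (-1)·1.0714) / (3) = -1.3095
  x_2 = (3 - (-0.8)·-1.6667) / (2.8) = 0.5952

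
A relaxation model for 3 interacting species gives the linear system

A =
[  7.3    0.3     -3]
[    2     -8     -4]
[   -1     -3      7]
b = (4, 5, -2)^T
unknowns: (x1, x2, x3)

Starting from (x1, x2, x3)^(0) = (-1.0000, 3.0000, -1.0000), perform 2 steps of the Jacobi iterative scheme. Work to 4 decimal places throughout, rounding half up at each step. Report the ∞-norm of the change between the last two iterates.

Iteration 1:
  x1 = (4 - (0.3)·3.0000 - (-3)·-1.0000) / (7.3) = 0.0137
  x2 = (5 - (2)·-1.0000 - (-4)·-1.0000) / (-8) = -0.3750
  x3 = (-2 - (-1)·-1.0000 - (-3)·3.0000) / (7) = 0.8571
Iteration 2:
  x1 = (4 - (0.3)·-0.3750 - (-3)·0.8571) / (7.3) = 0.9156
  x2 = (5 - (2)·0.0137 - (-4)·0.8571) / (-8) = -1.0501
  x3 = (-2 - (-1)·0.0137 - (-3)·-0.3750) / (7) = -0.4445
Change: (0.9019, -0.6751, -1.3016) → max |·| = 1.3016

1.3016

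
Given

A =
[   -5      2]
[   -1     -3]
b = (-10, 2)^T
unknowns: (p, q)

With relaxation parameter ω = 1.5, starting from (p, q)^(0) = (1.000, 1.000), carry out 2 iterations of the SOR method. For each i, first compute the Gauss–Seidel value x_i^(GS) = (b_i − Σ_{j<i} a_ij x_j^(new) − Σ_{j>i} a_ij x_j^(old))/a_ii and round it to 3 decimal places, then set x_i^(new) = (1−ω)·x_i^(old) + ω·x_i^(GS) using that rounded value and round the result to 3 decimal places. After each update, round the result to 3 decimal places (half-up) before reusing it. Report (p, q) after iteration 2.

(-0.380, 0.715)

Iteration 1:
  p: GS value = (-10 - (2)·1.000) / (-5) = 2.400;  p ← (1−ω)·1.000 + ω·2.400 = 3.100
  q: GS value = (2 - (-1)·3.100) / (-3) = -1.700;  q ← (1−ω)·1.000 + ω·-1.700 = -3.050
Iteration 2:
  p: GS value = (-10 - (2)·-3.050) / (-5) = 0.780;  p ← (1−ω)·3.100 + ω·0.780 = -0.380
  q: GS value = (2 - (-1)·-0.380) / (-3) = -0.540;  q ← (1−ω)·-3.050 + ω·-0.540 = 0.715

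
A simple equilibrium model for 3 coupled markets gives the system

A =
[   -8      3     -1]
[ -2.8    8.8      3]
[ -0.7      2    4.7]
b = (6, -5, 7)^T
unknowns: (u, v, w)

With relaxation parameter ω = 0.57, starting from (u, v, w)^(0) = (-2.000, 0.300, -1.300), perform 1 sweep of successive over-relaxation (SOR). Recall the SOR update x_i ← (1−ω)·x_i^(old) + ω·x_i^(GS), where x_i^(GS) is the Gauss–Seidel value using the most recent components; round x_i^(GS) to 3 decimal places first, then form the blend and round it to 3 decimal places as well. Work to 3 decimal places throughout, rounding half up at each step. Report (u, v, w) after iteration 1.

(-1.131, -0.147, 0.229)

Iteration 1:
  u: GS value = (6 - (3)·0.300 - (-1)·-1.300) / (-8) = -0.475;  u ← (1−ω)·-2.000 + ω·-0.475 = -1.131
  v: GS value = (-5 - (-2.8)·-1.131 - (3)·-1.300) / (8.8) = -0.485;  v ← (1−ω)·0.300 + ω·-0.485 = -0.147
  w: GS value = (7 - (-0.7)·-1.131 - (2)·-0.147) / (4.7) = 1.383;  w ← (1−ω)·-1.300 + ω·1.383 = 0.229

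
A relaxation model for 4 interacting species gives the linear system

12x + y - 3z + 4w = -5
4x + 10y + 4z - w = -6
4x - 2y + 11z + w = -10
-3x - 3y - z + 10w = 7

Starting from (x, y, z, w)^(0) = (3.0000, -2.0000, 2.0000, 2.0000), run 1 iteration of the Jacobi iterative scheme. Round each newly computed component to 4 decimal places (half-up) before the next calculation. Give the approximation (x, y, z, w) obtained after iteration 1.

(-0.4167, -2.4000, -2.5455, 1.2000)

Iteration 1:
  x = (-5 - (1)·-2.0000 - (-3)·2.0000 - (4)·2.0000) / (12) = -0.4167
  y = (-6 - (4)·3.0000 - (4)·2.0000 - (-1)·2.0000) / (10) = -2.4000
  z = (-10 - (4)·3.0000 - (-2)·-2.0000 - (1)·2.0000) / (11) = -2.5455
  w = (7 - (-3)·3.0000 - (-3)·-2.0000 - (-1)·2.0000) / (10) = 1.2000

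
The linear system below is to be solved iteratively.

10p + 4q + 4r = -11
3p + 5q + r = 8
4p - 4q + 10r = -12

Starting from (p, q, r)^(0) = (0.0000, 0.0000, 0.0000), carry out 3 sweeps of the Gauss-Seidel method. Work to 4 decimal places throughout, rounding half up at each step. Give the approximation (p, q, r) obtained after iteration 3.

(-2.5224, 2.9639, 0.9945)

Iteration 1:
  p = (-11 - (4)·0.0000 - (4)·0.0000) / (10) = -1.1000
  q = (8 - (3)·-1.1000 - (1)·0.0000) / (5) = 2.2600
  r = (-12 - (4)·-1.1000 - (-4)·2.2600) / (10) = 0.1440
Iteration 2:
  p = (-11 - (4)·2.2600 - (4)·0.1440) / (10) = -2.0616
  q = (8 - (3)·-2.0616 - (1)·0.1440) / (5) = 2.8082
  r = (-12 - (4)·-2.0616 - (-4)·2.8082) / (10) = 0.7479
Iteration 3:
  p = (-11 - (4)·2.8082 - (4)·0.7479) / (10) = -2.5224
  q = (8 - (3)·-2.5224 - (1)·0.7479) / (5) = 2.9639
  r = (-12 - (4)·-2.5224 - (-4)·2.9639) / (10) = 0.9945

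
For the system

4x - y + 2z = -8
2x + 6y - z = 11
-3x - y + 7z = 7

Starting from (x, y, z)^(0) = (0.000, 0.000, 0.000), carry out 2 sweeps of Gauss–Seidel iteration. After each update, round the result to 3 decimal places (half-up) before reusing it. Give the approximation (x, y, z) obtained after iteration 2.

(-1.625, 2.458, 0.655)

Iteration 1:
  x = (-8 - (-1)·0.000 - (2)·0.000) / (4) = -2.000
  y = (11 - (2)·-2.000 - (-1)·0.000) / (6) = 2.500
  z = (7 - (-3)·-2.000 - (-1)·2.500) / (7) = 0.500
Iteration 2:
  x = (-8 - (-1)·2.500 - (2)·0.500) / (4) = -1.625
  y = (11 - (2)·-1.625 - (-1)·0.500) / (6) = 2.458
  z = (7 - (-3)·-1.625 - (-1)·2.458) / (7) = 0.655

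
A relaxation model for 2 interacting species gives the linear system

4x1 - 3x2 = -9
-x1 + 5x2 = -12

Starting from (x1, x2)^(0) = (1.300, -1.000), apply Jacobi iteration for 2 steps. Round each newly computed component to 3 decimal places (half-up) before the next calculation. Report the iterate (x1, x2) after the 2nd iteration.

Iteration 1:
  x1 = (-9 - (-3)·-1.000) / (4) = -3.000
  x2 = (-12 - (-1)·1.300) / (5) = -2.140
Iteration 2:
  x1 = (-9 - (-3)·-2.140) / (4) = -3.855
  x2 = (-12 - (-1)·-3.000) / (5) = -3.000

(-3.855, -3.000)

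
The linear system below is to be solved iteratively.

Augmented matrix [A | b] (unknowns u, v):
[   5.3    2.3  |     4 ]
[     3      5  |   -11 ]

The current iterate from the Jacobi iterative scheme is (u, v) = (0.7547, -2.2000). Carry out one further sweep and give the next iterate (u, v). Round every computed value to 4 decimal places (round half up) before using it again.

(1.7094, -2.6528)

One sweep:
  u = (4 - (2.3)·-2.2000) / (5.3) = 1.7094
  v = (-11 - (3)·0.7547) / (5) = -2.6528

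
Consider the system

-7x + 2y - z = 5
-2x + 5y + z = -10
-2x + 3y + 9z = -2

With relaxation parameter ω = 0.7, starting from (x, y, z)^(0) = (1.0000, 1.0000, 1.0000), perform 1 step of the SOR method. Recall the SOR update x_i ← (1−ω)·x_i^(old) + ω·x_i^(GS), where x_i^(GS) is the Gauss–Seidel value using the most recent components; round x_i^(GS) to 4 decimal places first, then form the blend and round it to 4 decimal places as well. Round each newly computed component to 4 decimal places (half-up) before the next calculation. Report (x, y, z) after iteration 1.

Iteration 1:
  x: GS value = (5 - (2)·1.0000 - (-1)·1.0000) / (-7) = -0.5714;  x ← (1−ω)·1.0000 + ω·-0.5714 = -0.1000
  y: GS value = (-10 - (-2)·-0.1000 - (1)·1.0000) / (5) = -2.2400;  y ← (1−ω)·1.0000 + ω·-2.2400 = -1.2680
  z: GS value = (-2 - (-2)·-0.1000 - (3)·-1.2680) / (9) = 0.1782;  z ← (1−ω)·1.0000 + ω·0.1782 = 0.4247

(-0.1000, -1.2680, 0.4247)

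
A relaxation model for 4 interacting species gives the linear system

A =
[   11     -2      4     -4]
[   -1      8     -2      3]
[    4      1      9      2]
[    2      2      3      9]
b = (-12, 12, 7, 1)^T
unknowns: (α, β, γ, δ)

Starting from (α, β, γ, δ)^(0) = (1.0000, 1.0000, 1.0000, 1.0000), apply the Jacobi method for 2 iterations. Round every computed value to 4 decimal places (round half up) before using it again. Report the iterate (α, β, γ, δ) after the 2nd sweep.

(-1.0606, 1.6364, 1.1633, -0.0202)

Iteration 1:
  α = (-12 - (-2)·1.0000 - (4)·1.0000 - (-4)·1.0000) / (11) = -0.9091
  β = (12 - (-1)·1.0000 - (-2)·1.0000 - (3)·1.0000) / (8) = 1.5000
  γ = (7 - (4)·1.0000 - (1)·1.0000 - (2)·1.0000) / (9) = 0.0000
  δ = (1 - (2)·1.0000 - (2)·1.0000 - (3)·1.0000) / (9) = -0.6667
Iteration 2:
  α = (-12 - (-2)·1.5000 - (4)·0.0000 - (-4)·-0.6667) / (11) = -1.0606
  β = (12 - (-1)·-0.9091 - (-2)·0.0000 - (3)·-0.6667) / (8) = 1.6364
  γ = (7 - (4)·-0.9091 - (1)·1.5000 - (2)·-0.6667) / (9) = 1.1633
  δ = (1 - (2)·-0.9091 - (2)·1.5000 - (3)·0.0000) / (9) = -0.0202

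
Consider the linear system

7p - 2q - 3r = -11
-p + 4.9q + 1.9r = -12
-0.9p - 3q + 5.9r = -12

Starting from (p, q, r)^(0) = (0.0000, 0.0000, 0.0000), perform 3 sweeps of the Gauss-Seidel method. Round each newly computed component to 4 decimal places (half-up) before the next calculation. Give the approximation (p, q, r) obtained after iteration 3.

(-3.6201, -1.8061, -3.5045)

Iteration 1:
  p = (-11 - (-2)·0.0000 - (-3)·0.0000) / (7) = -1.5714
  q = (-12 - (-1)·-1.5714 - (1.9)·0.0000) / (4.9) = -2.7697
  r = (-12 - (-0.9)·-1.5714 - (-3)·-2.7697) / (5.9) = -3.6819
Iteration 2:
  p = (-11 - (-2)·-2.7697 - (-3)·-3.6819) / (7) = -3.9407
  q = (-12 - (-1)·-3.9407 - (1.9)·-3.6819) / (4.9) = -1.8255
  r = (-12 - (-0.9)·-3.9407 - (-3)·-1.8255) / (5.9) = -3.5632
Iteration 3:
  p = (-11 - (-2)·-1.8255 - (-3)·-3.5632) / (7) = -3.6201
  q = (-12 - (-1)·-3.6201 - (1.9)·-3.5632) / (4.9) = -1.8061
  r = (-12 - (-0.9)·-3.6201 - (-3)·-1.8061) / (5.9) = -3.5045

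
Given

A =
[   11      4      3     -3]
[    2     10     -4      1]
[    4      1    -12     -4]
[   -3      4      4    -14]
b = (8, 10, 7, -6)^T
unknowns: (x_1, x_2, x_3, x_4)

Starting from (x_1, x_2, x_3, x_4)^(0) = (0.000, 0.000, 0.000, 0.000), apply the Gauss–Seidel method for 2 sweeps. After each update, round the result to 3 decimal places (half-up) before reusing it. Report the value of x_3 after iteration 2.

Iteration 1:
  x_1 = (8 - (4)·0.000 - (3)·0.000 - (-3)·0.000) / (11) = 0.727
  x_2 = (10 - (2)·0.727 - (-4)·0.000 - (1)·0.000) / (10) = 0.855
  x_3 = (7 - (4)·0.727 - (1)·0.855 - (-4)·0.000) / (-12) = -0.270
  x_4 = (-6 - (-3)·0.727 - (4)·0.855 - (4)·-0.270) / (-14) = 0.440
Iteration 2:
  x_1 = (8 - (4)·0.855 - (3)·-0.270 - (-3)·0.440) / (11) = 0.610
  x_2 = (10 - (2)·0.610 - (-4)·-0.270 - (1)·0.440) / (10) = 0.726
  x_3 = (7 - (4)·0.610 - (1)·0.726 - (-4)·0.440) / (-12) = -0.466
  x_4 = (-6 - (-3)·0.610 - (4)·0.726 - (4)·-0.466) / (-14) = 0.372

-0.466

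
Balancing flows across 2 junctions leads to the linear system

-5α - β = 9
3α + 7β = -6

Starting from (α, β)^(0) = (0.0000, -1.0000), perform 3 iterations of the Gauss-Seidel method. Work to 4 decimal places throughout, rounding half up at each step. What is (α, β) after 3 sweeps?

Iteration 1:
  α = (9 - (-1)·-1.0000) / (-5) = -1.6000
  β = (-6 - (3)·-1.6000) / (7) = -0.1714
Iteration 2:
  α = (9 - (-1)·-0.1714) / (-5) = -1.7657
  β = (-6 - (3)·-1.7657) / (7) = -0.1004
Iteration 3:
  α = (9 - (-1)·-0.1004) / (-5) = -1.7799
  β = (-6 - (3)·-1.7799) / (7) = -0.0943

(-1.7799, -0.0943)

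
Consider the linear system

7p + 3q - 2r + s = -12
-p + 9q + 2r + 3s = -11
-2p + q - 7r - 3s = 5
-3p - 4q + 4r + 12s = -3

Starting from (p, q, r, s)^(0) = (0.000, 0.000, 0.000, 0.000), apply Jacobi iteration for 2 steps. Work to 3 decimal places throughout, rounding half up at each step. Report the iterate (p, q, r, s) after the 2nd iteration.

Iteration 1:
  p = (-12 - (3)·0.000 - (-2)·0.000 - (1)·0.000) / (7) = -1.714
  q = (-11 - (-1)·0.000 - (2)·0.000 - (3)·0.000) / (9) = -1.222
  r = (5 - (-2)·0.000 - (1)·0.000 - (-3)·0.000) / (-7) = -0.714
  s = (-3 - (-3)·0.000 - (-4)·0.000 - (4)·0.000) / (12) = -0.250
Iteration 2:
  p = (-12 - (3)·-1.222 - (-2)·-0.714 - (1)·-0.250) / (7) = -1.359
  q = (-11 - (-1)·-1.714 - (2)·-0.714 - (3)·-0.250) / (9) = -1.171
  r = (5 - (-2)·-1.714 - (1)·-1.222 - (-3)·-0.250) / (-7) = -0.292
  s = (-3 - (-3)·-1.714 - (-4)·-1.222 - (4)·-0.714) / (12) = -0.848

(-1.359, -1.171, -0.292, -0.848)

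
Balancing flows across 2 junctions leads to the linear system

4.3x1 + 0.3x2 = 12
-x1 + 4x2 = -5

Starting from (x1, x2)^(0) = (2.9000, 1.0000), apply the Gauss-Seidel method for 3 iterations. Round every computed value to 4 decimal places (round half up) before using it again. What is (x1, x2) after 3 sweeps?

Iteration 1:
  x1 = (12 - (0.3)·1.0000) / (4.3) = 2.7209
  x2 = (-5 - (-1)·2.7209) / (4) = -0.5698
Iteration 2:
  x1 = (12 - (0.3)·-0.5698) / (4.3) = 2.8305
  x2 = (-5 - (-1)·2.8305) / (4) = -0.5424
Iteration 3:
  x1 = (12 - (0.3)·-0.5424) / (4.3) = 2.8285
  x2 = (-5 - (-1)·2.8285) / (4) = -0.5429

(2.8285, -0.5429)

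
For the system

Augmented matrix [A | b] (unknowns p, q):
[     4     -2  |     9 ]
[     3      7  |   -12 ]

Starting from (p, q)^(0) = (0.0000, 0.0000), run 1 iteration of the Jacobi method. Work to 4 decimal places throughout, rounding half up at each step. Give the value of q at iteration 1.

-1.7143

Iteration 1:
  p = (9 - (-2)·0.0000) / (4) = 2.2500
  q = (-12 - (3)·0.0000) / (7) = -1.7143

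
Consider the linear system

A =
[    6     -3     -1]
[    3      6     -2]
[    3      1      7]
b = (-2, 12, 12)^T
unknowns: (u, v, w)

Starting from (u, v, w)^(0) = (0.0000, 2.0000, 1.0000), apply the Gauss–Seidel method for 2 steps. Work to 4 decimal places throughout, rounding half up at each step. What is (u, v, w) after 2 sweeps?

Iteration 1:
  u = (-2 - (-3)·2.0000 - (-1)·1.0000) / (6) = 0.8333
  v = (12 - (3)·0.8333 - (-2)·1.0000) / (6) = 1.9167
  w = (12 - (3)·0.8333 - (1)·1.9167) / (7) = 1.0833
Iteration 2:
  u = (-2 - (-3)·1.9167 - (-1)·1.0833) / (6) = 0.8056
  v = (12 - (3)·0.8056 - (-2)·1.0833) / (6) = 1.9583
  w = (12 - (3)·0.8056 - (1)·1.9583) / (7) = 1.0893

(0.8056, 1.9583, 1.0893)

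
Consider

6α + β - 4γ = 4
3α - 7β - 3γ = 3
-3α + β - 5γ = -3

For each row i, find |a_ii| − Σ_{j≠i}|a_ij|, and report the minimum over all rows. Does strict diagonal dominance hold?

1

row 1: |6| − (1+4) = 1
row 2: |-7| − (3+3) = 1
row 3: |-5| − (3+1) = 1
minimum over rows = 1 → strictly diagonally dominant (convergence guaranteed)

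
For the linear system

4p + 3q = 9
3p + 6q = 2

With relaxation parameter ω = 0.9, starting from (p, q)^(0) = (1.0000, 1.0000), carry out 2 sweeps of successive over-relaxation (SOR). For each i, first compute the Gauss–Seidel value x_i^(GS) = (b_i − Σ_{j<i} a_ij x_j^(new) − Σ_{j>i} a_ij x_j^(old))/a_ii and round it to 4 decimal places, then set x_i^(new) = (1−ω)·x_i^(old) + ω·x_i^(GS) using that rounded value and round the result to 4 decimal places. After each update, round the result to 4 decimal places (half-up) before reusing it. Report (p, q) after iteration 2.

(2.3405, -0.7785)

Iteration 1:
  p: GS value = (9 - (3)·1.0000) / (4) = 1.5000;  p ← (1−ω)·1.0000 + ω·1.5000 = 1.4500
  q: GS value = (2 - (3)·1.4500) / (6) = -0.3917;  q ← (1−ω)·1.0000 + ω·-0.3917 = -0.2525
Iteration 2:
  p: GS value = (9 - (3)·-0.2525) / (4) = 2.4394;  p ← (1−ω)·1.4500 + ω·2.4394 = 2.3405
  q: GS value = (2 - (3)·2.3405) / (6) = -0.8369;  q ← (1−ω)·-0.2525 + ω·-0.8369 = -0.7785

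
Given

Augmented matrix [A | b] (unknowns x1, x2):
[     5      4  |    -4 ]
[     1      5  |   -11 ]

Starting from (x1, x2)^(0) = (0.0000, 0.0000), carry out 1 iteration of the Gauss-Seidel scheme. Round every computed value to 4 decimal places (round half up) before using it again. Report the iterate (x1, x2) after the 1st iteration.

(-0.8000, -2.0400)

Iteration 1:
  x1 = (-4 - (4)·0.0000) / (5) = -0.8000
  x2 = (-11 - (1)·-0.8000) / (5) = -2.0400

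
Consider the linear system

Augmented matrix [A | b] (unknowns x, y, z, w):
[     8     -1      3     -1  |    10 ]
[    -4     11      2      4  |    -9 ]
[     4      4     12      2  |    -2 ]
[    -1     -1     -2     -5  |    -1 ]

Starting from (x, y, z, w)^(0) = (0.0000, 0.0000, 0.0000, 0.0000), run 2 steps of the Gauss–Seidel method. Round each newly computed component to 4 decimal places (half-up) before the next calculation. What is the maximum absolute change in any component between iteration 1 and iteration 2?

0.1538

Iteration 1:
  x = (10 - (-1)·0.0000 - (3)·0.0000 - (-1)·0.0000) / (8) = 1.2500
  y = (-9 - (-4)·1.2500 - (2)·0.0000 - (4)·0.0000) / (11) = -0.3636
  z = (-2 - (4)·1.2500 - (4)·-0.3636 - (2)·0.0000) / (12) = -0.4621
  w = (-1 - (-1)·1.2500 - (-1)·-0.3636 - (-2)·-0.4621) / (-5) = 0.2076
Iteration 2:
  x = (10 - (-1)·-0.3636 - (3)·-0.4621 - (-1)·0.2076) / (8) = 1.4038
  y = (-9 - (-4)·1.4038 - (2)·-0.4621 - (4)·0.2076) / (11) = -0.2992
  z = (-2 - (4)·1.4038 - (4)·-0.2992 - (2)·0.2076) / (12) = -0.5695
  w = (-1 - (-1)·1.4038 - (-1)·-0.2992 - (-2)·-0.5695) / (-5) = 0.2069
Change: (0.1538, 0.0644, -0.1074, -0.0007) → max |·| = 0.1538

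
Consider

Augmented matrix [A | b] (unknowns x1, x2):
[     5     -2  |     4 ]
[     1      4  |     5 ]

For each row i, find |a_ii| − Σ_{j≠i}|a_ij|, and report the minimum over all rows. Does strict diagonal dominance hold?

3

row 1: |5| − (2) = 3
row 2: |4| − (1) = 3
minimum over rows = 3 → strictly diagonally dominant (convergence guaranteed)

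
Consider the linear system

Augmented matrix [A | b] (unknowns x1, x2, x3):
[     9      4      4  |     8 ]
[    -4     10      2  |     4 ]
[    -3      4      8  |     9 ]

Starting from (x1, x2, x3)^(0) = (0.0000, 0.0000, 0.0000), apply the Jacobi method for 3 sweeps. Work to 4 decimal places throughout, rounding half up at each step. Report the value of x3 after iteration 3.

Iteration 1:
  x1 = (8 - (4)·0.0000 - (4)·0.0000) / (9) = 0.8889
  x2 = (4 - (-4)·0.0000 - (2)·0.0000) / (10) = 0.4000
  x3 = (9 - (-3)·0.0000 - (4)·0.0000) / (8) = 1.1250
Iteration 2:
  x1 = (8 - (4)·0.4000 - (4)·1.1250) / (9) = 0.2111
  x2 = (4 - (-4)·0.8889 - (2)·1.1250) / (10) = 0.5306
  x3 = (9 - (-3)·0.8889 - (4)·0.4000) / (8) = 1.2583
Iteration 3:
  x1 = (8 - (4)·0.5306 - (4)·1.2583) / (9) = 0.0938
  x2 = (4 - (-4)·0.2111 - (2)·1.2583) / (10) = 0.2328
  x3 = (9 - (-3)·0.2111 - (4)·0.5306) / (8) = 0.9389

0.9389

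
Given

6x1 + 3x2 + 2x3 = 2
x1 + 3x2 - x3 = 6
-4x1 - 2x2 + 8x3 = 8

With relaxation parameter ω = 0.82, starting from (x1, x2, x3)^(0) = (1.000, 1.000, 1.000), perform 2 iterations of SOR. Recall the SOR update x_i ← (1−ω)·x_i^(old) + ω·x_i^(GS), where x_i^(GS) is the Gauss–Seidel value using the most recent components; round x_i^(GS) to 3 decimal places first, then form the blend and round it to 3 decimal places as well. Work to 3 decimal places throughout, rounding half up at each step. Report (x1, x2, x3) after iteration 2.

(-1.020, 2.675, 1.193)

Iteration 1:
  x1: GS value = (2 - (3)·1.000 - (2)·1.000) / (6) = -0.500;  x1 ← (1−ω)·1.000 + ω·-0.500 = -0.230
  x2: GS value = (6 - (1)·-0.230 - (-1)·1.000) / (3) = 2.410;  x2 ← (1−ω)·1.000 + ω·2.410 = 2.156
  x3: GS value = (8 - (-4)·-0.230 - (-2)·2.156) / (8) = 1.424;  x3 ← (1−ω)·1.000 + ω·1.424 = 1.348
Iteration 2:
  x1: GS value = (2 - (3)·2.156 - (2)·1.348) / (6) = -1.194;  x1 ← (1−ω)·-0.230 + ω·-1.194 = -1.020
  x2: GS value = (6 - (1)·-1.020 - (-1)·1.348) / (3) = 2.789;  x2 ← (1−ω)·2.156 + ω·2.789 = 2.675
  x3: GS value = (8 - (-4)·-1.020 - (-2)·2.675) / (8) = 1.159;  x3 ← (1−ω)·1.348 + ω·1.159 = 1.193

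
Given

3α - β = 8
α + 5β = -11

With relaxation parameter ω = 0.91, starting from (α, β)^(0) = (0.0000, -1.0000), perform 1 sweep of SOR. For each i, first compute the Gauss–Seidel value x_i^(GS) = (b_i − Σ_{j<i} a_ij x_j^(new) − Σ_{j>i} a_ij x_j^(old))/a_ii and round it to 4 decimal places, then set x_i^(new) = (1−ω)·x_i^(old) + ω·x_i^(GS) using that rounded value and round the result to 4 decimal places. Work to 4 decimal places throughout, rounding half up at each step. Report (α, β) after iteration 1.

Iteration 1:
  α: GS value = (8 - (-1)·-1.0000) / (3) = 2.3333;  α ← (1−ω)·0.0000 + ω·2.3333 = 2.1233
  β: GS value = (-11 - (1)·2.1233) / (5) = -2.6247;  β ← (1−ω)·-1.0000 + ω·-2.6247 = -2.4785

(2.1233, -2.4785)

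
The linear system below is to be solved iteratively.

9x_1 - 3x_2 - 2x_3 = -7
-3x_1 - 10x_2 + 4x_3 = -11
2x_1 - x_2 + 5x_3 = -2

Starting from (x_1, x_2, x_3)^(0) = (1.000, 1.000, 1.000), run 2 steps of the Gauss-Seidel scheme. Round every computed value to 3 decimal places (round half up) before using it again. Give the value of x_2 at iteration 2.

1.177

Iteration 1:
  x_1 = (-7 - (-3)·1.000 - (-2)·1.000) / (9) = -0.222
  x_2 = (-11 - (-3)·-0.222 - (4)·1.000) / (-10) = 1.567
  x_3 = (-2 - (2)·-0.222 - (-1)·1.567) / (5) = 0.002
Iteration 2:
  x_1 = (-7 - (-3)·1.567 - (-2)·0.002) / (9) = -0.255
  x_2 = (-11 - (-3)·-0.255 - (4)·0.002) / (-10) = 1.177
  x_3 = (-2 - (2)·-0.255 - (-1)·1.177) / (5) = -0.063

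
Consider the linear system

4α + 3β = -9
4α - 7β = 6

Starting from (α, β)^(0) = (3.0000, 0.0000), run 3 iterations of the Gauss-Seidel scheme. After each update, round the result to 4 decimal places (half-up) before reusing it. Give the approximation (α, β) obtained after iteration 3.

Iteration 1:
  α = (-9 - (3)·0.0000) / (4) = -2.2500
  β = (6 - (4)·-2.2500) / (-7) = -2.1429
Iteration 2:
  α = (-9 - (3)·-2.1429) / (4) = -0.6428
  β = (6 - (4)·-0.6428) / (-7) = -1.2245
Iteration 3:
  α = (-9 - (3)·-1.2245) / (4) = -1.3316
  β = (6 - (4)·-1.3316) / (-7) = -1.6181

(-1.3316, -1.6181)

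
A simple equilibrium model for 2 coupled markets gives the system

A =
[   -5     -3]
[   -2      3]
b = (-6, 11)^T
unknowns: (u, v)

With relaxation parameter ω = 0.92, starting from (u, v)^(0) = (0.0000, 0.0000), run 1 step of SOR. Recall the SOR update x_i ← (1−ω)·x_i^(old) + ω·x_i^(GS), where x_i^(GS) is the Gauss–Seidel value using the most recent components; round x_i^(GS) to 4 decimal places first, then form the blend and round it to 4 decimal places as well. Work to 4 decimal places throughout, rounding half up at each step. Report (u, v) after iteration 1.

(1.1040, 4.0505)

Iteration 1:
  u: GS value = (-6 - (-3)·0.0000) / (-5) = 1.2000;  u ← (1−ω)·0.0000 + ω·1.2000 = 1.1040
  v: GS value = (11 - (-2)·1.1040) / (3) = 4.4027;  v ← (1−ω)·0.0000 + ω·4.4027 = 4.0505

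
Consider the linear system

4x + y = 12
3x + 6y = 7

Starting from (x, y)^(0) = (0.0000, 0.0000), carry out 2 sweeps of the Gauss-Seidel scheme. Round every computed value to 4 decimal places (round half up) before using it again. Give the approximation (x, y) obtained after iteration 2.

(3.0833, -0.3750)

Iteration 1:
  x = (12 - (1)·0.0000) / (4) = 3.0000
  y = (7 - (3)·3.0000) / (6) = -0.3333
Iteration 2:
  x = (12 - (1)·-0.3333) / (4) = 3.0833
  y = (7 - (3)·3.0833) / (6) = -0.3750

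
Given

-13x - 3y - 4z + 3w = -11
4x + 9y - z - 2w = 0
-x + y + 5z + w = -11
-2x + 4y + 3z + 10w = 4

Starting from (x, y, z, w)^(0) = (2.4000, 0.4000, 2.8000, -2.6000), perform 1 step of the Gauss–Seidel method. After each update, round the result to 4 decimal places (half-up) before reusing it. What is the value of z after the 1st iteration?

-1.8311

Iteration 1:
  x = (-11 - (-3)·0.4000 - (-4)·2.8000 - (3)·-2.6000) / (-13) = -0.7077
  y = (0 - (4)·-0.7077 - (-1)·2.8000 - (-2)·-2.6000) / (9) = 0.0479
  z = (-11 - (-1)·-0.7077 - (1)·0.0479 - (1)·-2.6000) / (5) = -1.8311
  w = (4 - (-2)·-0.7077 - (4)·0.0479 - (3)·-1.8311) / (10) = 0.7886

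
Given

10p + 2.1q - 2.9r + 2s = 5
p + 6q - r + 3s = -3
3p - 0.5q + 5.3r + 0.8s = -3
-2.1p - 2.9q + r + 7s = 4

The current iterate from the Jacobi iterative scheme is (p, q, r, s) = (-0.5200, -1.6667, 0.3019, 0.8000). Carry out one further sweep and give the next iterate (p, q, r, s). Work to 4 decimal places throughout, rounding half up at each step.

One sweep:
  p = (5 - (2.1)·-1.6667 - (-2.9)·0.3019 - (2)·0.8000) / (10) = 0.7776
  q = (-3 - (1)·-0.5200 - (-1)·0.3019 - (3)·0.8000) / (6) = -0.7630
  r = (-3 - (3)·-0.5200 - (-0.5)·-1.6667 - (0.8)·0.8000) / (5.3) = -0.5497
  s = (4 - (-2.1)·-0.5200 - (-2.9)·-1.6667 - (1)·0.3019) / (7) = -0.3182

(0.7776, -0.7630, -0.5497, -0.3182)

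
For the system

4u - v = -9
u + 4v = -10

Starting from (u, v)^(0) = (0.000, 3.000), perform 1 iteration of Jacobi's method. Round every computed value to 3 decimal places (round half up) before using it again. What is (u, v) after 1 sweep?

(-1.500, -2.500)

Iteration 1:
  u = (-9 - (-1)·3.000) / (4) = -1.500
  v = (-10 - (1)·0.000) / (4) = -2.500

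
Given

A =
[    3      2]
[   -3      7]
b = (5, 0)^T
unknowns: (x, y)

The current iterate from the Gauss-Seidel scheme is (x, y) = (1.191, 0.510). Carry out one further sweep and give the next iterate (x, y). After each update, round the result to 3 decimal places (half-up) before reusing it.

One sweep:
  x = (5 - (2)·0.510) / (3) = 1.327
  y = (0 - (-3)·1.327) / (7) = 0.569

(1.327, 0.569)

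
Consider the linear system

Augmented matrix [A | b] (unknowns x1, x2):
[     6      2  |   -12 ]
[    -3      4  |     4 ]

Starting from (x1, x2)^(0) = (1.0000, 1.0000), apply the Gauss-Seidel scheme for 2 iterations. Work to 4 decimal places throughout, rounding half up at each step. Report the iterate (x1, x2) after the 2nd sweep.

(-1.7500, -0.3125)

Iteration 1:
  x1 = (-12 - (2)·1.0000) / (6) = -2.3333
  x2 = (4 - (-3)·-2.3333) / (4) = -0.7500
Iteration 2:
  x1 = (-12 - (2)·-0.7500) / (6) = -1.7500
  x2 = (4 - (-3)·-1.7500) / (4) = -0.3125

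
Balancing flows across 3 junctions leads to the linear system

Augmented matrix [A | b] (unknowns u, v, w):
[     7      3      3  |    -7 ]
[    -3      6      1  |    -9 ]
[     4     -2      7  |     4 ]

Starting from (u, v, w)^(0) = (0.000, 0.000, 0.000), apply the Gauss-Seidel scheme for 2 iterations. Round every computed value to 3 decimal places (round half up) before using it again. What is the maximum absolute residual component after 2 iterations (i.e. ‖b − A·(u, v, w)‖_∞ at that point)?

0.288

Iteration 1:
  u = (-7 - (3)·0.000 - (3)·0.000) / (7) = -1.000
  v = (-9 - (-3)·-1.000 - (1)·0.000) / (6) = -2.000
  w = (4 - (4)·-1.000 - (-2)·-2.000) / (7) = 0.571
Iteration 2:
  u = (-7 - (3)·-2.000 - (3)·0.571) / (7) = -0.388
  v = (-9 - (-3)·-0.388 - (1)·0.571) / (6) = -1.789
  w = (4 - (4)·-0.388 - (-2)·-1.789) / (7) = 0.282
Residual b − A·x = (0.237, 0.288, 0.000); ∞-norm = 0.288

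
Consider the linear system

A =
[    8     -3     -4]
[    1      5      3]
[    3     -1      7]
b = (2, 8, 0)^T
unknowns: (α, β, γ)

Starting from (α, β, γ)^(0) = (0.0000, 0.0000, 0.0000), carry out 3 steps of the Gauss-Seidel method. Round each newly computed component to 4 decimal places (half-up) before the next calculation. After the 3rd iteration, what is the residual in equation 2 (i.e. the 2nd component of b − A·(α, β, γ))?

-0.3857

Iteration 1:
  α = (2 - (-3)·0.0000 - (-4)·0.0000) / (8) = 0.2500
  β = (8 - (1)·0.2500 - (3)·0.0000) / (5) = 1.5500
  γ = (0 - (3)·0.2500 - (-1)·1.5500) / (7) = 0.1143
Iteration 2:
  α = (2 - (-3)·1.5500 - (-4)·0.1143) / (8) = 0.8884
  β = (8 - (1)·0.8884 - (3)·0.1143) / (5) = 1.3537
  γ = (0 - (3)·0.8884 - (-1)·1.3537) / (7) = -0.1874
Iteration 3:
  α = (2 - (-3)·1.3537 - (-4)·-0.1874) / (8) = 0.6639
  β = (8 - (1)·0.6639 - (3)·-0.1874) / (5) = 1.5797
  γ = (0 - (3)·0.6639 - (-1)·1.5797) / (7) = -0.0589
Residual b − A·x = (1.1923, -0.3857, 0.0003)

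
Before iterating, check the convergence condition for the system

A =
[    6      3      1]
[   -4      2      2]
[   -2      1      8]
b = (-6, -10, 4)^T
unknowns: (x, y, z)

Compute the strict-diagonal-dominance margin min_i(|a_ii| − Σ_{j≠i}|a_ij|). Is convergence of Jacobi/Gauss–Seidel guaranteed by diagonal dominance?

-4

row 1: |6| − (3+1) = 2
row 2: |2| − (4+2) = -4
row 3: |8| − (2+1) = 5
minimum over rows = -4 → not strictly diagonally dominant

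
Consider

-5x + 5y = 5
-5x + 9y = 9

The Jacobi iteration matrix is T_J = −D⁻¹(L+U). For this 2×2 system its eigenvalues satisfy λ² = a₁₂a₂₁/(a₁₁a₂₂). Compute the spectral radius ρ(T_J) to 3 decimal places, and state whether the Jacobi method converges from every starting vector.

0.745

a₁₂a₂₁/(a₁₁a₂₂) = (5)·(-5) / ((-5)·(9)) = 0.555556
ρ = √|0.555556| = √0.555556 = 0.745
ρ < 1, so Jacobi converges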